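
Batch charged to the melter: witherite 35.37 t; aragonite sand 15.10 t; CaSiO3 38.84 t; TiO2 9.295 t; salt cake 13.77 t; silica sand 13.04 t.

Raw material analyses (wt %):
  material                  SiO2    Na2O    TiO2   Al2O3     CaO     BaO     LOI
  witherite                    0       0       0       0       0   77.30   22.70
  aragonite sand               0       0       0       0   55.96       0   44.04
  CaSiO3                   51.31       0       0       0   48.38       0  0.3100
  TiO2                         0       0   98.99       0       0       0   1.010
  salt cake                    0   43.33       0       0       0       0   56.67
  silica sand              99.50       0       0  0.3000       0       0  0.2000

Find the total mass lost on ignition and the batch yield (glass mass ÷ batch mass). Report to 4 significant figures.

LOI loss = 22.72 t; glass = 102.7 t; yield = 81.88%

Each numeric step runs at exact precision at each step. In-progress results are shown rounded off to 4 significant figures between the steps; every reported result is rounded only once. All derived quantities, including net glass mass, totals, six oxide percentages, the yield, ignition loss, are carried from the batch weights on 102.7 t of glass at full float precision, exactly as shown in problem or answer.
Each material's LOI contribution:
  witherite: 35.37 × 0.2270 = 8.029 t
  aragonite sand: 15.10 × 0.4404 = 6.650 t
  CaSiO3: 38.84 × 0.003100 = 0.1204 t
  TiO2: 9.295 × 0.01010 = 0.09388 t
  salt cake: 13.77 × 0.5667 = 7.803 t
  silica sand: 13.04 × 0.002000 = 0.02608 t
Total LOI = 22.72 t
Glass = batch − LOI = 125.4 − 22.72 = 102.7 t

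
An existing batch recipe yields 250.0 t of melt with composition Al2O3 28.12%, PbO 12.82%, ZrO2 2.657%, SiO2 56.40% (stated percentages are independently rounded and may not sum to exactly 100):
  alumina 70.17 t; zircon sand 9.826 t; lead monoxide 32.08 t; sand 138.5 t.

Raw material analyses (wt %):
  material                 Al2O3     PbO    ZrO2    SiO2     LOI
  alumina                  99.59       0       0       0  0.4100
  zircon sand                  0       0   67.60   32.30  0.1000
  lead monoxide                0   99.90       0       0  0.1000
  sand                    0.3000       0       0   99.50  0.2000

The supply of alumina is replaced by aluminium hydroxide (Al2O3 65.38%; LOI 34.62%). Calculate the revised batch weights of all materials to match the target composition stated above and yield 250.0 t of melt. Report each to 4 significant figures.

The working math keeps exact precision from first step to last — working values are printed, with 4-significant-figure rounding, on the page. A single rounding finalizes every reported result. Derived quantities (the four compositions, the totals, ignition loss, yield, net glass mass) are carried in full float precision using the weight values for 250.0 t of glass as written in problem or answer.
Per-oxide target masses for 250.0 t melt:
  Al2O3: 28.12% × 250.0 = 70.30 t
  PbO: 12.82% × 250.0 = 32.05 t
  ZrO2: 2.657% × 250.0 = 6.642 t
  SiO2: 56.40% × 250.0 = 141.0 t
Balance tally, oxide-wise, per the reported batch figures, per the basis as stated (every target is met by its sum net of answer rounding effects):
  Al2O3: 106.9·0.6538 + 138.5·0.003000 = 70.31 t (target 70.30 t)
  PbO: 32.08·0.9990 = 32.05 t (target 32.05 t)
  ZrO2: 9.826·0.6760 = 6.642 t (target 6.642 t)
  SiO2: 9.826·0.3230 + 138.5·0.9950 = 141.0 t (target 141.0 t)
The glass-mass cross-check: batch Σ − ignition loss = 250.0 t (per-oxide target masses sum to 250.0 t; with the basis standing at 250.0 t — differing by rounding only).
Batch total: Σ batch = 287.3 t; LOI removed, Σ of batch·LOI: 37.33 t; as yield: glass ÷ batch → 87.01%.

Revised batch per 250.0 t melt:
  aluminium hydroxide: 106.9 t
  zircon sand: 9.826 t
  lead monoxide: 32.08 t
  sand: 138.5 t
Total batch = 287.3 t; LOI loss = 37.33 t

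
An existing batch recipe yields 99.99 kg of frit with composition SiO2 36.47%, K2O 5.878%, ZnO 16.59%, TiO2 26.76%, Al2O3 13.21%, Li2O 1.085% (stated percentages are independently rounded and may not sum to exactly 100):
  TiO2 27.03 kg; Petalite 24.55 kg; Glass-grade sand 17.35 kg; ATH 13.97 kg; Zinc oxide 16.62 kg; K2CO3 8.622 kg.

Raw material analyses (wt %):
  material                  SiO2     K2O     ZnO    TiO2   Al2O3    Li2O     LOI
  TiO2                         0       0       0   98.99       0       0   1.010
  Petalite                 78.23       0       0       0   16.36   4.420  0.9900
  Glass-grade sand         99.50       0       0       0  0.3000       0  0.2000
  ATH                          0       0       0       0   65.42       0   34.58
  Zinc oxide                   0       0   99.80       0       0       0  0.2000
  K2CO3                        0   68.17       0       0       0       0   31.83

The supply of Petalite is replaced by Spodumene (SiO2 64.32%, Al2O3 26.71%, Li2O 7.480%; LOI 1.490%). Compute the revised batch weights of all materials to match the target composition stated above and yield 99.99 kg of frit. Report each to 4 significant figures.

Revised batch per 99.99 kg frit:
  TiO2: 27.03 kg
  Spodumene: 14.50 kg
  Glass-grade sand: 27.27 kg
  ATH: 14.14 kg
  Zinc oxide: 16.62 kg
  K2CO3: 8.622 kg
Total batch = 108.2 kg; LOI loss = 8.211 kg

The intermediate values are printed rounded to 4 significant digits between the steps; full float precision is held at all times. A single rounding yields each reported value — derived quantities, including glass mass, totals, LOI, yield, the six compositions, are computed starting from the weights for 99.99 kg of glass at full precision, as written in the question or the answer.
Target oxide masses per 99.99 kg frit:
  SiO2: 36.47% × 99.99 = 36.47 kg
  K2O: 5.878% × 99.99 = 5.877 kg
  ZnO: 16.59% × 99.99 = 16.59 kg
  TiO2: 26.76% × 99.99 = 26.76 kg
  Al2O3: 13.21% × 99.99 = 13.21 kg
  Li2O: 1.085% × 99.99 = 1.085 kg
Per-oxide balance check per the reported batch figures, at the basis given (target by target, the sums agree exact up to rounding of places):
  SiO2: 14.50·0.6432 + 27.27·0.9950 = 36.46 kg (target 36.47 kg)
  K2O: 8.622·0.6817 = 5.878 kg (target 5.877 kg)
  ZnO: 16.62·0.9980 = 16.59 kg (target 16.59 kg)
  TiO2: 27.03·0.9899 = 26.76 kg (target 26.76 kg)
  Al2O3: 14.50·0.2671 + 27.27·0.003000 + 14.14·0.6542 = 13.21 kg (target 13.21 kg)
  Li2O: 14.50·0.07480 = 1.085 kg (target 1.085 kg)
Glass mass check: total batch − LOI = 99.97 kg (the targets, summed, come to 99.98 kg; basis as stated: 99.99 kg — gaps are rounding artifacts).
Whole-batch sum: Σ batch = 108.2 kg; ignition loss, Σ(batch × LOI) = 8.211 kg; yield: glass divided by total = 92.41%.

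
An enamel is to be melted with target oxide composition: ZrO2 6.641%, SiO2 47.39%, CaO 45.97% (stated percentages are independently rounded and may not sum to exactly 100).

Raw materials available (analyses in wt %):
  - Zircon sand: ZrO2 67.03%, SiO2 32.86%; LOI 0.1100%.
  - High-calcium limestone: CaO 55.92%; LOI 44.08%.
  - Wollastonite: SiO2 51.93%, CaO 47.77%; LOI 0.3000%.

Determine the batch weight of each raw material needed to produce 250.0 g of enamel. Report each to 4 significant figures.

Batch per 250.0 g enamel:
  Zircon sand: 24.77 g
  High-calcium limestone: 24.01 g
  Wollastonite: 212.5 g
Total batch = 261.3 g; LOI loss = 11.25 g; yield = 95.69%

Working values are printed, with 4-significant-digit rounding, on the page. Every computation maintains full float precision through every step — every reported figure undergoes a single rounding; all derived quantities, including LOI, the three compositions, yield, glass mass, the totals, are computed starting from the weights per 250.0 g of glass in full precision, as quoted within problem or answer.
Oxide-by-oxide targets in 250.0 g enamel:
  ZrO2: 6.641% × 250.0 = 16.60 g
  SiO2: 47.39% × 250.0 = 118.5 g
  CaO: 45.97% × 250.0 = 114.9 g
Verifying the oxide balance applying the batch weights above, at the basis given (every target is met by its sum within answer rounding):
  ZrO2: 24.77·0.6703 = 16.60 g (target 16.60 g)
  SiO2: 24.77·0.3286 + 212.5·0.5193 = 118.5 g (target 118.5 g)
  CaO: 24.01·0.5592 + 212.5·0.4777 = 114.9 g (target 114.9 g)
Consistency of the glass mass: batch Σ − ignition loss = 250.0 g (summing oxide targets gives 250.0 g; the stated basis being 250.0 g — any gap is answer rounding).
Adding the batch up: Σ batch = 261.3 g; the LOI term Σ batch·LOI equals 11.25 g; yield, glass over the total, = 95.69%.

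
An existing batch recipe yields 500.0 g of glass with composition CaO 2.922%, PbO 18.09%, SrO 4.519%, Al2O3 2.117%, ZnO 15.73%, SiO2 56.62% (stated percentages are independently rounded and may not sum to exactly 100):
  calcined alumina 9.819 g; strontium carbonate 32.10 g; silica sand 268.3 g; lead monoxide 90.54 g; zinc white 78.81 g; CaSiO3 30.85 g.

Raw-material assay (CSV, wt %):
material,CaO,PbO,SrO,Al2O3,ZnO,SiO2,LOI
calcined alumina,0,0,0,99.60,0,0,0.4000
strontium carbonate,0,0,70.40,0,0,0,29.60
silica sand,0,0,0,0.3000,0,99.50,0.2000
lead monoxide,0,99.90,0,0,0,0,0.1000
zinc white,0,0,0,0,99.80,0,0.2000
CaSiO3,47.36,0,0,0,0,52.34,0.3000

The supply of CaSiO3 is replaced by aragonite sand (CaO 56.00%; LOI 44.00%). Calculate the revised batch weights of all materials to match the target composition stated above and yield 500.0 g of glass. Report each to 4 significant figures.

Revised batch per 500.0 g glass:
  calcined alumina: 9.771 g
  strontium carbonate: 32.10 g
  silica sand: 284.5 g
  lead monoxide: 90.54 g
  zinc white: 78.81 g
  aragonite sand: 26.09 g
Total batch = 521.8 g; LOI loss = 21.84 g

Values along the way appear, rounded to 4 significant figures, when written out — each numeric step runs at full float precision throughout. Each reported value is rounded just once. The derived quantities (the yield, ignition loss, glass mass, the totals, the six compositions) are re-derived at full float precision from the weighed amounts at 500.0 g of glass, precisely as stated by the problem or the answer.
Per-oxide target masses for 500.0 g glass:
  CaO: 2.922% × 500.0 = 14.61 g
  PbO: 18.09% × 500.0 = 90.45 g
  SrO: 4.519% × 500.0 = 22.60 g
  Al2O3: 2.117% × 500.0 = 10.58 g
  ZnO: 15.73% × 500.0 = 78.65 g
  SiO2: 56.62% × 500.0 = 283.1 g
Per-oxide balance check from the weights as reported, on the stated basis (target by target, the sums agree up to rounding of the answer):
  CaO: 26.09·0.5600 = 14.61 g (target 14.61 g)
  PbO: 90.54·0.9990 = 90.45 g (target 90.45 g)
  SrO: 32.10·0.7040 = 22.60 g (target 22.60 g)
  Al2O3: 9.771·0.9960 + 284.5·0.003000 = 10.59 g (target 10.58 g)
  ZnO: 78.81·0.9980 = 78.65 g (target 78.65 g)
  SiO2: 284.5·0.9950 = 283.1 g (target 283.1 g)
The glass-mass cross-check: total batch − LOI = 500.0 g (per-oxide target masses sum to 500.0 g; against the stated basis, 500.0 g — any gap is answer rounding).
Total batch = Σ batch = 521.8 g; the LOI term Σ batch·LOI equals 21.84 g; as yield: glass ÷ batch → 95.82%.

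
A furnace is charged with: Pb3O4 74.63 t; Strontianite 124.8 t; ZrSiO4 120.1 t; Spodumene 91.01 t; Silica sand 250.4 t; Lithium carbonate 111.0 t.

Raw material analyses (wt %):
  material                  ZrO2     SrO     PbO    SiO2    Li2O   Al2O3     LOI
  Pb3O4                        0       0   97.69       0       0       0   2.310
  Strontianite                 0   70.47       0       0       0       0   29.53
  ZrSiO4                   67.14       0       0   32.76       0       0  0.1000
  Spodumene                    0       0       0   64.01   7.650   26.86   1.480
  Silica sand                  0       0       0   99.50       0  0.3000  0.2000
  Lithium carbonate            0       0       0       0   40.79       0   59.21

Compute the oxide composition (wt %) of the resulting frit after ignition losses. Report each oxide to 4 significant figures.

The intermediate values are printed rounded to 4 significant digits when written out. The whole derivation carries full precision at every stage; every reported number takes exactly one rounding — all derived quantities are rebuilt from the batch weights at 665.7 t of glass in exact precision (yield, net glass mass, the six compositions, LOI, the totals), as set out in the question or the answer.
Delivered oxide masses:
  ZrO2: 120.1·0.6714 = 80.64 t
  SrO: 124.8·0.7047 = 87.95 t
  PbO: 74.63·0.9769 = 72.91 t
  SiO2: 120.1·0.3276 + 91.01·0.6401 + 250.4·0.9950 = 346.7 t
  Li2O: 91.01·0.07650 + 111.0·0.4079 = 52.24 t
  Al2O3: 91.01·0.2686 + 250.4·0.003000 = 25.20 t
LOI: 74.63·0.02310 + 124.8·0.2953 + 120.1·0.001000 + 91.01·0.01480 + 250.4·0.002000 + 111.0·0.5921 = 106.3 t
Glass = total batch minus LOI = 771.9 − 106.3 = 665.7 t (= Σ oxide masses)
each wt % is 100 × oxide ÷ glass

Glass mass = 665.7 t (batch 771.9 − LOI 106.3).
Composition: ZrO2 12.11%, SrO 13.21%, PbO 10.95%, SiO2 52.09%, Li2O 7.848%, Al2O3 3.785%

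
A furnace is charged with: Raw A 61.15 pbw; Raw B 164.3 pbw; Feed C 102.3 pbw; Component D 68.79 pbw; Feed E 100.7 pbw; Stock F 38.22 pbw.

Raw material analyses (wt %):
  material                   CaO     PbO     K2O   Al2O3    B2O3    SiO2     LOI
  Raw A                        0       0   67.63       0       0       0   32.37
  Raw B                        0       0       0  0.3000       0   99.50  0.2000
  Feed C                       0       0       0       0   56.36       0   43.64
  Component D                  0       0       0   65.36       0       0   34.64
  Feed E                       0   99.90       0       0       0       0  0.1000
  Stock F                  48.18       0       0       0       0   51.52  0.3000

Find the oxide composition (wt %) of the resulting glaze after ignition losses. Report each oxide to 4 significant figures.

Glass mass = 446.6 pbw (batch 535.5 − LOI 88.81).
Composition: CaO 4.123%, PbO 22.52%, K2O 9.259%, Al2O3 10.18%, B2O3 12.91%, SiO2 41.01%

All internal work maintains exact precision in every operation. Mid-chain values are displayed rounded off to 4 significant digits between the steps; every reported value is rounded a single time — derived quantities are computed from the weighed amounts on 446.6 pbw of glass in exact precision (net glass mass, yield, totals, ignition loss, six oxide percentages) as they appear in problem or answer.
Delivered oxide masses:
  CaO: 38.22·0.4818 = 18.41 pbw
  PbO: 100.7·0.9990 = 100.6 pbw
  K2O: 61.15·0.6763 = 41.36 pbw
  Al2O3: 164.3·0.003000 + 68.79·0.6536 = 45.45 pbw
  B2O3: 102.3·0.5636 = 57.66 pbw
  SiO2: 164.3·0.9950 + 38.22·0.5152 = 183.2 pbw
LOI: 61.15·0.3237 + 164.3·0.002000 + 102.3·0.4364 + 68.79·0.3464 + 100.7·0.001000 + 38.22·0.003000 = 88.81 pbw
Net of LOI, the glass mass = 535.5 − 88.81 = 446.6 pbw (= Σ oxide masses)
wt % = 100 × oxide mass / glass mass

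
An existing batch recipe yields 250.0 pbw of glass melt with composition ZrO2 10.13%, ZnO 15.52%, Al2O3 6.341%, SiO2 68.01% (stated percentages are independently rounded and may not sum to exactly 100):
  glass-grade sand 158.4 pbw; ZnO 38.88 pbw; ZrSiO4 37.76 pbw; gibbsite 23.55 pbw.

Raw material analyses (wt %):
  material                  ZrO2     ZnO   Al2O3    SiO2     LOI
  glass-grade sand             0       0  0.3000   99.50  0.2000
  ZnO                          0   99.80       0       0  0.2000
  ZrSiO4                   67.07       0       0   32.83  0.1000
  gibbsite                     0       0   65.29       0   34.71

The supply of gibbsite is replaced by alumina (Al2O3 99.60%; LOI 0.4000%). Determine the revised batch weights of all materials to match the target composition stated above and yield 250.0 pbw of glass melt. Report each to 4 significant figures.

Each numeric step runs at exact precision at all times; in-progress results appear (rounded to 4 significant digits) alongside each step. Every reported figure is rounded exactly once; derived quantities (the yield, four oxide percentages, totals, net glass mass, ignition loss) are recomputed from the batch weights per 250.0 pbw of glass at full precision, exactly as shown in the problem or answer text.
Oxide-by-oxide targets in 250.0 pbw glass melt:
  ZrO2: 10.13% × 250.0 = 25.32 pbw
  ZnO: 15.52% × 250.0 = 38.80 pbw
  Al2O3: 6.341% × 250.0 = 15.85 pbw
  SiO2: 68.01% × 250.0 = 170.0 pbw
A balance pass over the oxides, given the weights on record, versus the basis set out (sums match the target masses once rounding is allowed for):
  ZrO2: 37.76·0.6707 = 25.33 pbw (target 25.32 pbw)
  ZnO: 38.88·0.9980 = 38.80 pbw (target 38.80 pbw)
  Al2O3: 158.4·0.003000 + 15.44·0.9960 = 15.85 pbw (target 15.85 pbw)
  SiO2: 158.4·0.9950 + 37.76·0.3283 = 170.0 pbw (target 170.0 pbw)
Glass-mass bookkeeping: total charge less LOI = 250.0 pbw (oxide target masses add up to 250.0 pbw; stated basis 250.0 pbw — rounding explains the deltas).
Batch grand total — Σ batch = 250.5 pbw; ignition loss, Σ(batch × LOI) = 0.4941 pbw; glass ÷ batch gives a yield of 99.80%.

Revised batch per 250.0 pbw glass melt:
  glass-grade sand: 158.4 pbw
  ZnO: 38.88 pbw
  ZrSiO4: 37.76 pbw
  alumina: 15.44 pbw
Total batch = 250.5 pbw; LOI loss = 0.4941 pbw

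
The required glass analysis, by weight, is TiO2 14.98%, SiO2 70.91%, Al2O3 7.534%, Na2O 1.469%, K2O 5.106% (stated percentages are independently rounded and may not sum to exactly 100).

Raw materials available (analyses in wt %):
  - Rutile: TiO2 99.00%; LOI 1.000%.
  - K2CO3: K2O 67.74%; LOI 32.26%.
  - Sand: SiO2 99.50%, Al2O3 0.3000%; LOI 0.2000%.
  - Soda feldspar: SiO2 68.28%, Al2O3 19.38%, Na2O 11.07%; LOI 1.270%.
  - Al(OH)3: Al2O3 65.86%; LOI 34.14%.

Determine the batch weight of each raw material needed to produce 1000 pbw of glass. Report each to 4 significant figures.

Batch per 1000 pbw glass:
  Rutile: 151.3 pbw
  K2CO3: 75.38 pbw
  Sand: 621.6 pbw
  Soda feldspar: 132.7 pbw
  Al(OH)3: 72.51 pbw
Total batch = 1053 pbw; LOI loss = 53.51 pbw; yield = 94.92%

The whole derivation maintains full precision in every operation — mid-chain values are shown rounded to 4 significant digits when written out — every reported result is rounded just once; all derived quantities are recomputed from the batch weights per 1000 pbw of glass at full precision (ignition loss, net glass mass, yield, totals, the five compositions), as given in the problem or answer text.
The oxide mass targets at 1000 pbw glass:
  TiO2: 14.98% × 1000 = 149.8 pbw
  SiO2: 70.91% × 1000 = 709.1 pbw
  Al2O3: 7.534% × 1000 = 75.34 pbw
  Na2O: 1.469% × 1000 = 14.69 pbw
  K2O: 5.106% × 1000 = 51.06 pbw
Per-oxide balance check working from each reported weight, against the basis in use (each sum matches its target mass modulo rounding of the values):
  TiO2: 151.3·0.9900 = 149.8 pbw (target 149.8 pbw)
  SiO2: 621.6·0.9950 + 132.7·0.6828 = 709.1 pbw (target 709.1 pbw)
  Al2O3: 621.6·0.003000 + 132.7·0.1938 + 72.51·0.6586 = 75.34 pbw (target 75.34 pbw)
  Na2O: 132.7·0.1107 = 14.69 pbw (target 14.69 pbw)
  K2O: 75.38·0.6774 = 51.06 pbw (target 51.06 pbw)
Glass-mass bookkeeping: the batch minus its LOI: 1000 pbw (per-oxide target masses sum to 1000 pbw; against the stated basis, 1000 pbw — deltas are rounding alone).
Batch total: Σ batch = 1053 pbw; Σ batch·LOI gives LOI loss = 53.51 pbw; the yield ratio, glass ÷ batch: 94.92%.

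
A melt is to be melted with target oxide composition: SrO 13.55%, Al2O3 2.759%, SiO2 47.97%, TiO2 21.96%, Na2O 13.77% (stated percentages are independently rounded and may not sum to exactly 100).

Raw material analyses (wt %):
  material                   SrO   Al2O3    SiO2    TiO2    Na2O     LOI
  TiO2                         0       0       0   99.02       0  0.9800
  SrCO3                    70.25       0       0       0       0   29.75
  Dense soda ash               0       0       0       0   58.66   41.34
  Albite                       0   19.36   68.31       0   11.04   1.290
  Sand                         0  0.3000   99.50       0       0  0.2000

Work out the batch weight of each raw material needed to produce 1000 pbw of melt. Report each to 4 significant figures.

The working math maintains full float precision from start to finish; the intermediate values are shown, rounded to four significant figures, between the steps. Every reported figure includes exactly one rounding; all derived quantities are carried at full float precision (the totals, the five compositions, yield, glass mass, ignition loss) from the batch weights on 1000 pbw of glass exactly as shown in the question or the answer.
Target oxide masses per 1000 pbw melt:
  SrO: 13.55% × 1000 = 135.5 pbw
  Al2O3: 2.759% × 1000 = 27.59 pbw
  SiO2: 47.97% × 1000 = 479.7 pbw
  TiO2: 21.96% × 1000 = 219.6 pbw
  Na2O: 13.77% × 1000 = 137.7 pbw
Verifying the oxide balance from the weights as reported, per the basis as stated (sums match the target masses once rounding is allowed for):
  SrO: 192.9·0.7025 = 135.5 pbw (target 135.5 pbw)
  Al2O3: 136.5·0.1936 + 388.4·0.003000 = 27.59 pbw (target 27.59 pbw)
  SiO2: 136.5·0.6831 + 388.4·0.9950 = 479.7 pbw (target 479.7 pbw)
  TiO2: 221.8·0.9902 = 219.6 pbw (target 219.6 pbw)
  Na2O: 209.1·0.5866 + 136.5·0.1104 = 137.7 pbw (target 137.7 pbw)
Auditing the glass mass value: batch Σ − ignition loss = 1000 pbw (the targets, summed, come to 1000 pbw; the stated basis being 1000 pbw — differing by rounding only).
Batch total: Σ batch = 1149 pbw; LOI removed, Σ of batch·LOI: 148.5 pbw; yield = glass ÷ total batch = 87.07%.

Batch per 1000 pbw melt:
  TiO2: 221.8 pbw
  SrCO3: 192.9 pbw
  Dense soda ash: 209.1 pbw
  Albite: 136.5 pbw
  Sand: 388.4 pbw
Total batch = 1149 pbw; LOI loss = 148.5 pbw; yield = 87.07%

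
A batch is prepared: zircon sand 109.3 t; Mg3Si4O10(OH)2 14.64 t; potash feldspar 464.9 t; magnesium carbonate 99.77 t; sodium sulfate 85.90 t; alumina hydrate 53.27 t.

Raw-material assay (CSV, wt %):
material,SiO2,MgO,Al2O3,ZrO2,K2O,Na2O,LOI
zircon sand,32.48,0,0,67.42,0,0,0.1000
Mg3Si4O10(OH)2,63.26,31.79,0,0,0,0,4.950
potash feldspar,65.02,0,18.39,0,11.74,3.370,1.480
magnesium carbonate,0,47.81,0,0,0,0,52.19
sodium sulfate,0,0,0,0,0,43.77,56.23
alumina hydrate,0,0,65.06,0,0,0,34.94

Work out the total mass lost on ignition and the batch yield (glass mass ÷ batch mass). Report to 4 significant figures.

Each numeric step maintains exact precision throughout. In-progress results are shown rounded to four significant digits at each printed step — every reported value sees exactly one rounding — all derived quantities (ignition loss, yield, totals, six oxide percentages, glass mass) are carried starting from the weights on 701.1 t of glass in full float precision as they appear in problem or answer.
Per-material ignition loss:
  zircon sand: 109.3 × 0.001000 = 0.1093 t
  Mg3Si4O10(OH)2: 14.64 × 0.04950 = 0.7247 t
  potash feldspar: 464.9 × 0.01480 = 6.881 t
  magnesium carbonate: 99.77 × 0.5219 = 52.07 t
  sodium sulfate: 85.90 × 0.5623 = 48.30 t
  alumina hydrate: 53.27 × 0.3494 = 18.61 t
Total LOI = 126.7 t
Glass = batch − LOI = 827.8 − 126.7 = 701.1 t

LOI loss = 126.7 t; glass = 701.1 t; yield = 84.69%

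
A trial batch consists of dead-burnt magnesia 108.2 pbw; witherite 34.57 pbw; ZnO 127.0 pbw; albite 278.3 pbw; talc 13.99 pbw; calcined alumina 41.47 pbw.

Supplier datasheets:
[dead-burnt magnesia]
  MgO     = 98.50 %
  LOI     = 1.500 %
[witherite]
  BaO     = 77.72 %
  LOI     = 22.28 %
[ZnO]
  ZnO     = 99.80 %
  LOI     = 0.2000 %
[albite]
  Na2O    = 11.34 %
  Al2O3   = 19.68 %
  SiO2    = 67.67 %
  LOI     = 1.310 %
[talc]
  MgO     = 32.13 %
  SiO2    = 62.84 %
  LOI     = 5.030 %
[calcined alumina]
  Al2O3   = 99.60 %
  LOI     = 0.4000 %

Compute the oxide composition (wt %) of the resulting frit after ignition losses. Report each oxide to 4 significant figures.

Intermediates are shown, rounded to four significant figures, in the working; every computation maintains full float precision in all steps. A single rounding completes each reported result — the derived quantities, which include net glass mass, yield, six oxide percentages, totals, ignition loss, are re-derived in full float precision, precisely as stated by the question or the answer, starting from the weights per 589.4 pbw of glass.
Oxide masses out of the charge:
  MgO: 108.2·0.9850 + 13.99·0.3213 = 111.1 pbw
  Na2O: 278.3·0.1134 = 31.56 pbw
  Al2O3: 278.3·0.1968 + 41.47·0.9960 = 96.07 pbw
  SiO2: 278.3·0.6767 + 13.99·0.6284 = 197.1 pbw
  BaO: 34.57·0.7772 = 26.87 pbw
  ZnO: 127.0·0.9980 = 126.7 pbw
LOI: 108.2·0.01500 + 34.57·0.2228 + 127.0·0.002000 + 278.3·0.01310 + 13.99·0.05030 + 41.47·0.004000 = 14.09 pbw
Glass = total batch minus LOI = 603.5 − 14.09 = 589.4 pbw (matching Σ of the oxides)
wt % = 100 × oxide mass / glass mass

Glass mass = 589.4 pbw (batch 603.5 − LOI 14.09).
Composition: MgO 18.84%, Na2O 5.354%, Al2O3 16.30%, SiO2 33.44%, BaO 4.558%, ZnO 21.50%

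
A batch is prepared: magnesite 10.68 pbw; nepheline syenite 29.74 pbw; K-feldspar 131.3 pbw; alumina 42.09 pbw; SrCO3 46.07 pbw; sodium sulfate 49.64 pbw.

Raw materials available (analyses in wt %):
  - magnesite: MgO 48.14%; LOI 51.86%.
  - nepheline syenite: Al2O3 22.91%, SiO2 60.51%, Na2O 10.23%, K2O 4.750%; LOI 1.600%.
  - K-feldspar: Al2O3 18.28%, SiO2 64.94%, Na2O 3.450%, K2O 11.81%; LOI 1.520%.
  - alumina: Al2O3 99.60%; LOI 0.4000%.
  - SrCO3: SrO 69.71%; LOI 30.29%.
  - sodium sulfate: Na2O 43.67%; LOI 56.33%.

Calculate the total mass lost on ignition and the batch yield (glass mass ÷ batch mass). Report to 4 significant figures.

Mid-chain values are displayed, with 4-significant-digit rounding, between the steps — every computation carries exact precision all the way through — a single rounding produces each reported value; all derived quantities, including LOI, six oxide percentages, the totals, net glass mass, yield, are carried from the weighed amounts for 259.4 pbw of glass in full float precision precisely as stated by problem or answer.
Loss on ignition, line by line:
  magnesite: 10.68 × 0.5186 = 5.539 pbw
  nepheline syenite: 29.74 × 0.01600 = 0.4758 pbw
  K-feldspar: 131.3 × 0.01520 = 1.996 pbw
  alumina: 42.09 × 0.004000 = 0.1684 pbw
  SrCO3: 46.07 × 0.3029 = 13.95 pbw
  sodium sulfate: 49.64 × 0.5633 = 27.96 pbw
Total LOI = 50.10 pbw
Glass = batch − LOI = 309.5 − 50.10 = 259.4 pbw

LOI loss = 50.10 pbw; glass = 259.4 pbw; yield = 83.82%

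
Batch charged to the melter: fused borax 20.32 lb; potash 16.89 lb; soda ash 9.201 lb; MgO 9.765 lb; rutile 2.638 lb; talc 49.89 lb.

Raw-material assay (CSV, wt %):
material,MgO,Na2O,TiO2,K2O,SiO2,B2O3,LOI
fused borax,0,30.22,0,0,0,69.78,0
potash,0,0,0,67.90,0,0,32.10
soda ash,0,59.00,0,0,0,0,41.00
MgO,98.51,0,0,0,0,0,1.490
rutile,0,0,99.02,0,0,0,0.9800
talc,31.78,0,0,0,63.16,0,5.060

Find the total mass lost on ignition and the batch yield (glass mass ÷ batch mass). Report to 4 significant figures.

In-progress results appear, with 4-significant-figure rounding, alongside each step — each numeric step runs at full float precision from first step to last. Each reported result takes a single rounding — all derived quantities (totals, glass mass, LOI, the yield, six oxide percentages) are computed at exact precision from the batch weights on 96.81 lb of glass as given in question or answer.
Loss on ignition, line by line:
  fused borax: 20.32 × 0 = 0 lb
  potash: 16.89 × 0.3210 = 5.422 lb
  soda ash: 9.201 × 0.4100 = 3.772 lb
  MgO: 9.765 × 0.01490 = 0.1455 lb
  rutile: 2.638 × 0.009800 = 0.02585 lb
  talc: 49.89 × 0.05060 = 2.524 lb
Total LOI = 11.89 lb
Glass = batch − LOI = 108.7 − 11.89 = 96.81 lb

LOI loss = 11.89 lb; glass = 96.81 lb; yield = 89.06%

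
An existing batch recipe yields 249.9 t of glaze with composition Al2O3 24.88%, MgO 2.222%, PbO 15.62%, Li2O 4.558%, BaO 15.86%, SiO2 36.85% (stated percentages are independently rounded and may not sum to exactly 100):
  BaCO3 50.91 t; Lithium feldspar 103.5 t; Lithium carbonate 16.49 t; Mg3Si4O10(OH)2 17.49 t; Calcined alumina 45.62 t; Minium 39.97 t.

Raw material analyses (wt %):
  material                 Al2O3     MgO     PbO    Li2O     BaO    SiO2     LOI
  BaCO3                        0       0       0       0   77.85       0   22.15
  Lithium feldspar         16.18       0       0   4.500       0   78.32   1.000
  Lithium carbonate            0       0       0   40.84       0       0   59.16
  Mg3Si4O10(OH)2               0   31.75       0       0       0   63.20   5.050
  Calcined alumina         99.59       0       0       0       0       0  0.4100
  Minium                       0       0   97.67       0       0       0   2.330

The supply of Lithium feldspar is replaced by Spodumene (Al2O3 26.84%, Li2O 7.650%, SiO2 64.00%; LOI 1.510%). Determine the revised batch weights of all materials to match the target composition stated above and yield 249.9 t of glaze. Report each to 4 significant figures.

All internal work holds exact precision in all steps; mid-chain values are printed rounded off to 4 significant figures on the page; every reported figure takes just one rounding; derived quantities, which include LOI, the six compositions, yield, totals, glass mass, are recomputed in full float precision, as given in the question or the answer, from the batch weights at 249.9 t of glass.
Target masses of each oxide per 249.9 t glaze:
  Al2O3: 24.88% × 249.9 = 62.18 t
  MgO: 2.222% × 249.9 = 5.553 t
  PbO: 15.62% × 249.9 = 39.03 t
  Li2O: 4.558% × 249.9 = 11.39 t
  BaO: 15.86% × 249.9 = 39.63 t
  SiO2: 36.85% × 249.9 = 92.09 t
A balance pass over the oxides, on the weights just shown, at the basis given (oxide sums agree with the targets inside rounding margins):
  Al2O3: 126.6·0.2684 + 28.31·0.9959 = 62.17 t (target 62.18 t)
  MgO: 17.49·0.3175 = 5.553 t (target 5.553 t)
  PbO: 39.97·0.9767 = 39.04 t (target 39.03 t)
  Li2O: 126.6·0.07650 + 4.173·0.4084 = 11.39 t (target 11.39 t)
  BaO: 50.91·0.7785 = 39.63 t (target 39.63 t)
  SiO2: 126.6·0.6400 + 17.49·0.6320 = 92.08 t (target 92.09 t)
Glass mass check: batch total minus LOI = 249.9 t (the Σ of target masses is 249.9 t; stated basis 249.9 t — differing by rounding only).
Adding the batch up: Σ batch = 267.5 t; the LOI term Σ batch·LOI equals 17.59 t; glass ÷ batch gives a yield of 93.42%.

Revised batch per 249.9 t glaze:
  BaCO3: 50.91 t
  Spodumene: 126.6 t
  Lithium carbonate: 4.173 t
  Mg3Si4O10(OH)2: 17.49 t
  Calcined alumina: 28.31 t
  Minium: 39.97 t
Total batch = 267.5 t; LOI loss = 17.59 t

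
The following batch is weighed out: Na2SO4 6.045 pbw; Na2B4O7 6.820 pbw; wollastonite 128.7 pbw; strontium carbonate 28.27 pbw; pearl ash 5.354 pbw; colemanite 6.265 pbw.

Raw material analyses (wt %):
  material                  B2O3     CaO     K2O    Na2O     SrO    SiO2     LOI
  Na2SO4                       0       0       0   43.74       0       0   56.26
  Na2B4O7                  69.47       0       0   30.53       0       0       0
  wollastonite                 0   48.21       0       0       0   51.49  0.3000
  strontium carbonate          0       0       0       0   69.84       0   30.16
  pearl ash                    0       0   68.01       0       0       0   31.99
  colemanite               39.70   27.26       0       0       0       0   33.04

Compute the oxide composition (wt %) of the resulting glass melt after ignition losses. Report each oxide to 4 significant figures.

Glass mass = 165.4 pbw (batch 181.5 − LOI 16.10).
Composition: B2O3 4.369%, CaO 38.56%, K2O 2.202%, Na2O 2.858%, SrO 11.94%, SiO2 40.08%

The working math holds full float precision in every operation; mid-chain values are printed rounded to four significant digits in the printout; every reported figure receives exactly one rounding — all derived quantities (totals, ignition loss, six oxide percentages, yield, glass mass) are re-derived in full float precision using the weight values at 165.4 pbw of glass, as given in the problem or answer text.
What the batch supplies per oxide:
  B2O3: 6.820·0.6947 + 6.265·0.3970 = 7.225 pbw
  CaO: 128.7·0.4821 + 6.265·0.2726 = 63.75 pbw
  K2O: 5.354·0.6801 = 3.641 pbw
  Na2O: 6.045·0.4374 + 6.820·0.3053 = 4.726 pbw
  SrO: 28.27·0.6984 = 19.74 pbw
  SiO2: 128.7·0.5149 = 66.27 pbw
LOI: 6.045·0.5626 + 128.7·0.003000 + 28.27·0.3016 + 5.354·0.3199 + 6.265·0.3304 = 16.10 pbw
Resulting glass, batch − LOI: 181.5 − 16.10 = 165.4 pbw (equal to the oxide-mass sum)
wt % = 100 × oxide mass / glass mass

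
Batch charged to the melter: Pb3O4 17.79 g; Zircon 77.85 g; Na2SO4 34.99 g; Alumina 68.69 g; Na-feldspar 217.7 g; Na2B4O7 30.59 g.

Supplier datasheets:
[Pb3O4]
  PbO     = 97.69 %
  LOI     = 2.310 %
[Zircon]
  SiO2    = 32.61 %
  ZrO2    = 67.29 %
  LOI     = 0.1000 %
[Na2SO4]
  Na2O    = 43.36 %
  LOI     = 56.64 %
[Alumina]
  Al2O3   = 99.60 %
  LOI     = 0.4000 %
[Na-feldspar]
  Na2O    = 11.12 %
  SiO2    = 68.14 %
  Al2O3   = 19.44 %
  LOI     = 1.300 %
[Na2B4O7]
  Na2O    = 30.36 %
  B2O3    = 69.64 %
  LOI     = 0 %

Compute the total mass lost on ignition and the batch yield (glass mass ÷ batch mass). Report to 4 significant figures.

Intermediates appear with 4-significant-digit rounding when written out. The working math maintains full precision at all times; each reported result is rounded exactly once — all derived quantities, including ignition loss, six oxide percentages, glass mass, totals, yield, are carried using the weight values on 424.2 g of glass at full float precision as set out in the question or the answer.
Ignition loss by material:
  Pb3O4: 17.79 × 0.02310 = 0.4109 g
  Zircon: 77.85 × 0.001000 = 0.07785 g
  Na2SO4: 34.99 × 0.5664 = 19.82 g
  Alumina: 68.69 × 0.004000 = 0.2748 g
  Na-feldspar: 217.7 × 0.01300 = 2.830 g
  Na2B4O7: 30.59 × 0 = 0 g
Total LOI = 23.41 g
Glass = batch − LOI = 447.6 − 23.41 = 424.2 g

LOI loss = 23.41 g; glass = 424.2 g; yield = 94.77%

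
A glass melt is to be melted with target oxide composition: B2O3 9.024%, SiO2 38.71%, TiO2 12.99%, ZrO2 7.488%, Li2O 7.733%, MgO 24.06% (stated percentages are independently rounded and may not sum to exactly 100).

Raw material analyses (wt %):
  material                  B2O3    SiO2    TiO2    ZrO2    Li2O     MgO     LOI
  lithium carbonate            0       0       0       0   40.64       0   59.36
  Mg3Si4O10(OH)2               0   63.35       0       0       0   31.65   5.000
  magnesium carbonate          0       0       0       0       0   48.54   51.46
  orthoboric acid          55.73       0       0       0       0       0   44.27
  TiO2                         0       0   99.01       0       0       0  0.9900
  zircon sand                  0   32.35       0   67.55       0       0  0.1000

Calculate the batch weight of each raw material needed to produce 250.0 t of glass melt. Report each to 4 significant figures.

Batch per 250.0 t glass melt:
  lithium carbonate: 47.57 t
  Mg3Si4O10(OH)2: 138.6 t
  magnesium carbonate: 33.54 t
  orthoboric acid: 40.48 t
  TiO2: 32.80 t
  zircon sand: 27.71 t
Total batch = 320.7 t; LOI loss = 70.70 t; yield = 77.95%

The intermediate values are displayed, with 4-significant-digit rounding, in the printout — the working math maintains full float precision through every step — exactly one rounding is applied to every reported value — derived quantities, which include the totals, net glass mass, LOI, yield, the six compositions, are recomputed at full float precision, as written in the question or the answer, using the weight values at 250.0 t of glass.
Oxide-by-oxide targets in 250.0 t glass melt:
  B2O3: 9.024% × 250.0 = 22.56 t
  SiO2: 38.71% × 250.0 = 96.78 t
  TiO2: 12.99% × 250.0 = 32.48 t
  ZrO2: 7.488% × 250.0 = 18.72 t
  Li2O: 7.733% × 250.0 = 19.33 t
  MgO: 24.06% × 250.0 = 60.15 t
Verifying the oxide balance with the batch weights as given, on the stated basis (oxide sums agree with the targets net of answer rounding effects):
  B2O3: 40.48·0.5573 = 22.56 t (target 22.56 t)
  SiO2: 138.6·0.6335 + 27.71·0.3235 = 96.77 t (target 96.78 t)
  TiO2: 32.80·0.9901 = 32.48 t (target 32.48 t)
  ZrO2: 27.71·0.6755 = 18.72 t (target 18.72 t)
  Li2O: 47.57·0.4064 = 19.33 t (target 19.33 t)
  MgO: 138.6·0.3165 + 33.54·0.4854 = 60.15 t (target 60.15 t)
Glass mass check: total charge less LOI = 250.0 t (targets for the oxides total 250.0 t; basis as stated: 250.0 t — a pure rounding effect).
Total batch = Σ batch = 320.7 t; ignition loss, Σ(batch × LOI) = 70.70 t; yield, glass over the total, = 77.95%.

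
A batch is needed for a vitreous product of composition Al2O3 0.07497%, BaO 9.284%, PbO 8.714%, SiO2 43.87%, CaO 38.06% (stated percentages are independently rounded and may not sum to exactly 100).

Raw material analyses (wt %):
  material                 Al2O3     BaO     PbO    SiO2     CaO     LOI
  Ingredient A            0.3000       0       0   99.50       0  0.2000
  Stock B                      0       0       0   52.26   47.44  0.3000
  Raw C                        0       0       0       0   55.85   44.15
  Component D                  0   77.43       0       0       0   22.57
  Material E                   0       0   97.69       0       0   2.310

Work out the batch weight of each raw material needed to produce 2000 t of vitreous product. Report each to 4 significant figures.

Batch per 2000 t vitreous product:
  Ingredient A: 499.8 t
  Stock B: 727.3 t
  Raw C: 745.1 t
  Component D: 239.8 t
  Material E: 178.4 t
Total batch = 2390 t; LOI loss = 390.4 t; yield = 83.67%

Each numeric step runs at exact precision end to end. Mid-chain values are displayed, rounded to four significant figures, within the worked lines; every reported figure is rounded just once — the derived quantities (ignition loss, totals, five oxide percentages, yield, net glass mass) are carried at exact precision from the batch weights per 2000 t of glass, exactly as printed in the problem or the answer.
Oxide mass targets, per 2000 t vitreous product:
  Al2O3: 0.07497% × 2000 = 1.499 t
  BaO: 9.284% × 2000 = 185.7 t
  PbO: 8.714% × 2000 = 174.3 t
  SiO2: 43.87% × 2000 = 877.4 t
  CaO: 38.06% × 2000 = 761.2 t
Checking each oxide sum on the weights just shown, on the stated basis (delivered sums recover each target up to rounding of the answer):
  Al2O3: 499.8·0.003000 = 1.499 t (target 1.499 t)
  BaO: 239.8·0.7743 = 185.7 t (target 185.7 t)
  PbO: 178.4·0.9769 = 174.3 t (target 174.3 t)
  SiO2: 499.8·0.9950 + 727.3·0.5226 = 877.4 t (target 877.4 t)
  CaO: 727.3·0.4744 + 745.1·0.5585 = 761.2 t (target 761.2 t)
Glass-mass bookkeeping: whole batch net of LOI = 2000 t (targets for the oxides total 2000 t; the stated basis being 2000 t — differing by rounding only).
Adding the batch up: Σ batch = 2390 t; ignition loss, Σ(batch × LOI) = 390.4 t; yield, glass over the total, = 83.67%.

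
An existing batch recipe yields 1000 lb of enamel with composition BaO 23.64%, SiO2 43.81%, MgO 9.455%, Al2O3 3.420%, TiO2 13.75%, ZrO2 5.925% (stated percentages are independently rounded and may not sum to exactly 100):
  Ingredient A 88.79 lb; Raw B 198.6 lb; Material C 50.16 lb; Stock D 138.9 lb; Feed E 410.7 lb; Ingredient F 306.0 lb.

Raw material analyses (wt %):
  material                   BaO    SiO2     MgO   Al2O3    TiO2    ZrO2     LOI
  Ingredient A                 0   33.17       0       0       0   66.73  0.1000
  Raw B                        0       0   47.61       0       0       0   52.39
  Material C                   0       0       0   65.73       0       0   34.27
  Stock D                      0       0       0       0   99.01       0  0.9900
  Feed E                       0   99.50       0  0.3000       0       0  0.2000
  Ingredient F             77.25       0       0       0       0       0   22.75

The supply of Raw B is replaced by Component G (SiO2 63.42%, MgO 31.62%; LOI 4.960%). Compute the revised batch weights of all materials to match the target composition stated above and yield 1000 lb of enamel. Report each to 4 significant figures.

The intermediate values are displayed (rounded to four significant figures) across the worked steps; every computation runs at exact precision at each step; each reported result undergoes a single rounding. Derived quantities are rebuilt in exact precision (six oxide percentages, net glass mass, totals, yield, LOI) from the batch weights on 1000 lb of glass, exactly as printed in the problem or answer text.
Oxide mass targets, per 1000 lb enamel:
  BaO: 23.64% × 1000 = 236.4 lb
  SiO2: 43.81% × 1000 = 438.1 lb
  MgO: 9.455% × 1000 = 94.55 lb
  Al2O3: 3.420% × 1000 = 34.20 lb
  TiO2: 13.75% × 1000 = 137.5 lb
  ZrO2: 5.925% × 1000 = 59.25 lb
Per-oxide balance check using the reported weights, for the quoted basis mass (delivered sums recover each target once rounding is allowed for):
  BaO: 306.0·0.7725 = 236.4 lb (target 236.4 lb)
  SiO2: 88.79·0.3317 + 299.0·0.6342 + 220.1·0.9950 = 438.1 lb (target 438.1 lb)
  MgO: 299.0·0.3162 = 94.54 lb (target 94.55 lb)
  Al2O3: 51.03·0.6573 + 220.1·0.003000 = 34.20 lb (target 34.20 lb)
  TiO2: 138.9·0.9901 = 137.5 lb (target 137.5 lb)
  ZrO2: 88.79·0.6673 = 59.25 lb (target 59.25 lb)
Glass-mass closure: batch Σ − ignition loss = 1000 lb (the targets, summed, come to 1000 lb; stated basis 1000 lb — gaps are rounding artifacts).
Whole-batch sum: Σ batch = 1104 lb; LOI loss = Σ batch·LOI = 103.8 lb; yield, glass over the total, = 90.59%.

Revised batch per 1000 lb enamel:
  Ingredient A: 88.79 lb
  Component G: 299.0 lb
  Material C: 51.03 lb
  Stock D: 138.9 lb
  Feed E: 220.1 lb
  Ingredient F: 306.0 lb
Total batch = 1104 lb; LOI loss = 103.8 lb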